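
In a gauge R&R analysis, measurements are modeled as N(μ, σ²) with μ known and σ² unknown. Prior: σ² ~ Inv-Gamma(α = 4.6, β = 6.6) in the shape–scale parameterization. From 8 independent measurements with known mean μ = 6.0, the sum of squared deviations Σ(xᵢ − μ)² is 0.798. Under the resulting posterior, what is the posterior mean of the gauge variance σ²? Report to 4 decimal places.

0.9209

With known mean μ and an Inverse-Gamma(α, β) prior on σ², the Normal likelihood is conjugate: posterior is Inv-Gamma(α + n/2, β + Σ(xᵢ−μ)²/2).
Posterior: Inv-Gamma(4.6 + 8/2, 6.6 + 0.798/2) = Inv-Gamma(8.60, 6.9990).
E[σ²|data] = β/(α−1) = 6.9990/7.60 = 0.9209.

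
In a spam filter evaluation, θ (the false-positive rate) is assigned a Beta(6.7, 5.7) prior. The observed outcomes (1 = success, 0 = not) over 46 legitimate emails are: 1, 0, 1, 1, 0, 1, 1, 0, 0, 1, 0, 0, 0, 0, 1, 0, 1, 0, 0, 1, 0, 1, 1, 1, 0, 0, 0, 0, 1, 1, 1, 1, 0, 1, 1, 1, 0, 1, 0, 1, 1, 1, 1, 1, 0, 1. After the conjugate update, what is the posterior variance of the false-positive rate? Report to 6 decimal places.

0.004148

The Beta prior is conjugate to a Binomial/Bernoulli likelihood; the update adds successes to α and failures to β.
Posterior: Beta(α+k, β+n−k) = Beta(6.7+26, 5.7+20) = Beta(32.7, 25.7).
Var = αβ/((α+β)²(α+β+1)) = 32.7·25.7/(58.4²·59.4) = 0.004148.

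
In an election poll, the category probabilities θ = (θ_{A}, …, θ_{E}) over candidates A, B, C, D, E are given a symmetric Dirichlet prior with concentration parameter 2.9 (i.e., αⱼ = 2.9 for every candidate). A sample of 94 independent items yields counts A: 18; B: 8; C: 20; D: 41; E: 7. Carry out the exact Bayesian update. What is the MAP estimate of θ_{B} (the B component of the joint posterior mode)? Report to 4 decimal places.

The Dirichlet prior is conjugate to the Multinomial likelihood: each posterior αⱼ = prior αⱼ + observed count nⱼ.
Posterior concentration: (20.9, 10.9, 22.9, 43.9, 9.9), total = 108.5.
Joint mode component: (α_{B}−1)/(Σα−K) = 9.9/103.5 = 0.0957.

0.0957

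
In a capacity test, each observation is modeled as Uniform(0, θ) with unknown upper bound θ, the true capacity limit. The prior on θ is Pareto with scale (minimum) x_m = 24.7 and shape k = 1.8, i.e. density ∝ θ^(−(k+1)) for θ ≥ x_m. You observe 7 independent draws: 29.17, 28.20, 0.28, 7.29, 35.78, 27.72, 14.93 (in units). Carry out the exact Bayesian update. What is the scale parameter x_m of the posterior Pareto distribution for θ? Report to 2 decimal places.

A Pareto(scale x_m, shape k) prior on the upper bound θ of Uniform(0, θ) is conjugate: posterior is Pareto(max(x_m, max xᵢ), k + n).
Sample maximum = 35.78; prior scale x_m = 24.7 → posterior scale = max = 35.78.
Posterior shape = 1.8 + 7 = 8.8.
Posterior scale x_m = 35.78.

35.78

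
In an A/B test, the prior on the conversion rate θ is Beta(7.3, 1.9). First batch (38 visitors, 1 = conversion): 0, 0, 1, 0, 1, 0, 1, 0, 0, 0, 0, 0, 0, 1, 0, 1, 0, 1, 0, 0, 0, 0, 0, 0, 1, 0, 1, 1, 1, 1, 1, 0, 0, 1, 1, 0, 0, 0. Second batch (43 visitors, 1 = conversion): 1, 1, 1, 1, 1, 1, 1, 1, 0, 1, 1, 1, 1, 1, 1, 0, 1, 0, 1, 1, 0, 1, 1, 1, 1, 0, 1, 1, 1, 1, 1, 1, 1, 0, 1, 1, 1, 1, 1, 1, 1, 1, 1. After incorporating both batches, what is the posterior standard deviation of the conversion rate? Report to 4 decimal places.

0.0501

The Beta prior is conjugate to a Binomial/Bernoulli likelihood; the update adds successes to α and failures to β.
After batch 1: Beta(7.3+14, 1.9+24) = Beta(21.3, 25.9).
After batch 2: Beta(21.3+37, 25.9+6) = Beta(58.3, 31.9).
Var = αβ/((α+β)²(α+β+1)) = 58.3·31.9/(90.2²·91.2) = 0.00250641; SD = √0.00250641 = 0.0501.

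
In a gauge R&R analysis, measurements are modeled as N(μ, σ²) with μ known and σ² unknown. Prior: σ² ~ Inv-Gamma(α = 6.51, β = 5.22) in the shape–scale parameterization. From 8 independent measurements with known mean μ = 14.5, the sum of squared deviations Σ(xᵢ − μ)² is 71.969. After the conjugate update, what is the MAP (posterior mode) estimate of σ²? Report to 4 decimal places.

With known mean μ and an Inverse-Gamma(α, β) prior on σ², the Normal likelihood is conjugate: posterior is Inv-Gamma(α + n/2, β + Σ(xᵢ−μ)²/2).
Posterior: Inv-Gamma(6.51 + 8/2, 5.22 + 71.969/2) = Inv-Gamma(10.51, 41.2045).
Mode = β/(α+1) = 41.2045/11.51 = 3.5799.

3.5799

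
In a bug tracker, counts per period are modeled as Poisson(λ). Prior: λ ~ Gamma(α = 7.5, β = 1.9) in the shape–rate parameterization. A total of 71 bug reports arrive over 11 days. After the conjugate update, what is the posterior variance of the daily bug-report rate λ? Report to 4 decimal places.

With a Gamma(shape α, rate β) prior, the Poisson likelihood is conjugate: the posterior is Gamma(α + ΣXᵢ, β + n).
Posterior: Gamma(α+S, β+n) = Gamma(7.5+71, 1.9+11) = Gamma(78.5, 12.9).
Var = α/β² = 78.5/12.9² = 0.4717.

0.4717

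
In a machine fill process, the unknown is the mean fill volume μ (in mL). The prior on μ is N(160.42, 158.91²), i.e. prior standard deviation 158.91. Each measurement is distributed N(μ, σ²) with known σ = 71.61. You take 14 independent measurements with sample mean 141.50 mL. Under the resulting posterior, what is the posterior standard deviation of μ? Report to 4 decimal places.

19.0013

For Normal data with known variance σ², a Normal(μ₀, σ₀²) prior on μ is conjugate. Posterior precision = 1/σ₀² + n/σ²; posterior mean is the precision-weighted average of μ₀ and x̄.
σ₀² = 158.91² = 25252.3881, σ² = 71.61² = 5127.9921; σ² + n·σ₀² = 5127.9921 + 14·25252.3881 = 358661.4255.
Posterior precision = 1/σ₀² + n/σ² = 1/25252.3881 + 14/5127.9921 = (σ² + n·σ₀²)/(σ₀²σ²) = 358661.4255/(25252.3881·5127.9921); posterior variance σₙ² = σ₀²σ²/(σ² + n·σ₀²) = 25252.3881·5127.9921/358661.4255 = 361.048157.
Posterior SD = √σₙ² = √(25252.3881·5127.9921/358661.4255) = 19.0013.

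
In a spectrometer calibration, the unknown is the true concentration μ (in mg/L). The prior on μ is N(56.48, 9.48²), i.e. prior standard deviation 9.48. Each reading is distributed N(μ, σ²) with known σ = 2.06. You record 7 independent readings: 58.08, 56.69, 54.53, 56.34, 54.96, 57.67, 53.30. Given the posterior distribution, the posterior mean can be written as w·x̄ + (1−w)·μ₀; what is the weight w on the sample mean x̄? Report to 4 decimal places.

0.9933

For Normal data with known variance σ², a Normal(μ₀, σ₀²) prior on μ is conjugate. Posterior precision = 1/σ₀² + n/σ²; posterior mean is the precision-weighted average of μ₀ and x̄.
σ₀² = 9.48² = 89.8704, σ² = 2.06² = 4.2436. Prior precision 1/σ₀² = 1/89.8704; data precision n/σ² = 7/4.2436.
w = (n/σ²)/(1/σ₀² + n/σ²) = n·σ₀²/(σ² + n·σ₀²) = 7·89.8704/(4.2436 + 7·89.8704) = 629.0928/633.3364 = 0.9933.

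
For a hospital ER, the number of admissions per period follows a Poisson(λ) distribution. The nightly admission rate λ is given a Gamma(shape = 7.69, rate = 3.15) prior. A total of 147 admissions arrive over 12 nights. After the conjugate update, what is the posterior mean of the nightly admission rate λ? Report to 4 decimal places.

10.2106

With a Gamma(shape α, rate β) prior, the Poisson likelihood is conjugate: the posterior is Gamma(α + ΣXᵢ, β + n).
Posterior: Gamma(α+S, β+n) = Gamma(7.69+147, 3.15+12) = Gamma(154.69, 15.15).
Posterior mean = α/β = 154.69/15.15 = 10.2106.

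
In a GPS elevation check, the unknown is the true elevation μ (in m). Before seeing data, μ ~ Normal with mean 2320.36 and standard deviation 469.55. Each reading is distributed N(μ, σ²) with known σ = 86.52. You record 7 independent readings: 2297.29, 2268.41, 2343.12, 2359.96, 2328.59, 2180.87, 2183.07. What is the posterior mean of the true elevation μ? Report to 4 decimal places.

2280.3811

For Normal data with known variance σ², a Normal(μ₀, σ₀²) prior on μ is conjugate. Posterior precision = 1/σ₀² + n/σ²; posterior mean is the precision-weighted average of μ₀ and x̄.
Σxᵢ = 2297.29 + 2268.41 + 2343.12 + 2359.96 + 2328.59 + 2180.87 + 2183.07 = 15961.31, so n·x̄ = 15961.31.
σ₀² = 469.55² = 220477.2025, σ² = 86.52² = 7485.7104; σ² + n·σ₀² = 7485.7104 + 7·220477.2025 = 1550826.1279.
Posterior mean = (μ₀/σ₀² + n·x̄/σ²)/(1/σ₀² + n/σ²) = (σ²·μ₀ + σ₀²·n·x̄)/(σ² + n·σ₀²) = (7485.7104·2320.36 + 220477.2025·15961.31)/1550826.1279 = 3536474520.019019/1550826.1279 = 2280.3811.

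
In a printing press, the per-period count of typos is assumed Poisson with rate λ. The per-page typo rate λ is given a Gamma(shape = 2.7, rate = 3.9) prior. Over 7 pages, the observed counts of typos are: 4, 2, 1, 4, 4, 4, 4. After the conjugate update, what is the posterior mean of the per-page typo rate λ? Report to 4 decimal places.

With a Gamma(shape α, rate β) prior, the Poisson likelihood is conjugate: the posterior is Gamma(α + ΣXᵢ, β + n).
Sum of counts S = 23 over n = 7 pages.
Posterior: Gamma(α+S, β+n) = Gamma(2.7+23, 3.9+7) = Gamma(25.7, 10.9).
Posterior mean = α/β = 25.7/10.9 = 2.3578.

2.3578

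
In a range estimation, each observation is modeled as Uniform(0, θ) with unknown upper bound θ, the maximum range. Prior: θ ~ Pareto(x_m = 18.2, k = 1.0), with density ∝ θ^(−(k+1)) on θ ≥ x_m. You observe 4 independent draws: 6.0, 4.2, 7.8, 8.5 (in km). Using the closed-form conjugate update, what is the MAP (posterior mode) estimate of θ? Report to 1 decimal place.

A Pareto(scale x_m, shape k) prior on the upper bound θ of Uniform(0, θ) is conjugate: posterior is Pareto(max(x_m, max xᵢ), k + n).
Sample maximum = 8.5; prior scale x_m = 18.2 → posterior scale = max = 18.2.
Posterior shape = 1.0 + 4 = 5.0.
The Pareto density is decreasing on [x_m, ∞), so the mode is x_m = 18.2.

18.2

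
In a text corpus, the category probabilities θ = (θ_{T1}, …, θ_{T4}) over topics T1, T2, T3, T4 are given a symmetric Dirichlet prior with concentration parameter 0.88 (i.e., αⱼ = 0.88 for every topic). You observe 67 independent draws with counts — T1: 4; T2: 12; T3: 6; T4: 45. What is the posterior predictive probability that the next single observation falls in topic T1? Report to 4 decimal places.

0.0692

The Dirichlet prior is conjugate to the Multinomial likelihood: each posterior αⱼ = prior αⱼ + observed count nⱼ.
Posterior concentration: (4.88, 12.88, 6.88, 45.88), total = 70.52.
P(next = T1 | data) = α_{T1}/Σα = 0.0692.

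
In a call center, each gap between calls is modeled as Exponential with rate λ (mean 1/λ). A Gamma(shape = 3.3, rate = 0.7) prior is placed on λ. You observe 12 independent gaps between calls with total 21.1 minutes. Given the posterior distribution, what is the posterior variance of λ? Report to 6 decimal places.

0.032194

With a Gamma(shape α, rate β) prior on the exponential rate λ, the posterior after n observations with total T = Σxᵢ is Gamma(α+n, β+T).
Posterior: Gamma(3.3+12, 0.7+21.1) = Gamma(15.3, 21.8).
Var = α/β² = 0.032194.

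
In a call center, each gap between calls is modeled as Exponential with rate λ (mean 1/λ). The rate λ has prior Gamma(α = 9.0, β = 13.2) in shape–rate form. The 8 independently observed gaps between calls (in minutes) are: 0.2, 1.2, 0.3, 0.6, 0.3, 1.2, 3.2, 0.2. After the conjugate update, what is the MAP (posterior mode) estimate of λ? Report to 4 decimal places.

0.7843

With a Gamma(shape α, rate β) prior on the exponential rate λ, the posterior after n observations with total T = Σxᵢ is Gamma(α+n, β+T).
Sum of observations T = 7.2 minutes; n = 8.
Posterior: Gamma(9.0+8, 13.2+7.2) = Gamma(17.0, 20.4).
Mode = (α−1)/β = 0.7843.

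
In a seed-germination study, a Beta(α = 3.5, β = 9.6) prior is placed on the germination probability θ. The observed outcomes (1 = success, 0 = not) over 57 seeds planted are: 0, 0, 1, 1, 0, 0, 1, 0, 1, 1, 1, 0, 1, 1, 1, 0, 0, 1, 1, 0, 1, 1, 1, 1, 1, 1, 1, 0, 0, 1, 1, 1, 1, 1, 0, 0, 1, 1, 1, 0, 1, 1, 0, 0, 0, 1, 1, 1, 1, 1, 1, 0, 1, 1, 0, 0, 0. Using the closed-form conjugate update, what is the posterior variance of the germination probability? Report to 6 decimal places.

0.003459

The Beta prior is conjugate to a Binomial/Bernoulli likelihood; the update adds successes to α and failures to β.
Posterior: Beta(α+k, β+n−k) = Beta(3.5+36, 9.6+21) = Beta(39.5, 30.6).
Var = αβ/((α+β)²(α+β+1)) = 39.5·30.6/(70.1²·71.1) = 0.003459.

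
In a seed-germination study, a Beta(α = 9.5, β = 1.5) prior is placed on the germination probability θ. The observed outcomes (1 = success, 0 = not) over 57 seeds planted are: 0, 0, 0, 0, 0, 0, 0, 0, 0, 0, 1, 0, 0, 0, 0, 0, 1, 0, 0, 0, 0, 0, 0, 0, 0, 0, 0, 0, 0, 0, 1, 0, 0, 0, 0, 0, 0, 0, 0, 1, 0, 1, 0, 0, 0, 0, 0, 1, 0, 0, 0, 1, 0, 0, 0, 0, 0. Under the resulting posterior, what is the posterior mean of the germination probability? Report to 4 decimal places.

The Beta prior is conjugate to a Binomial/Bernoulli likelihood; the update adds successes to α and failures to β.
Posterior: Beta(α+k, β+n−k) = Beta(9.5+7, 1.5+50) = Beta(16.5, 51.5).
Posterior mean = α/(α+β) = 16.5/68.0 = 0.2426.

0.2426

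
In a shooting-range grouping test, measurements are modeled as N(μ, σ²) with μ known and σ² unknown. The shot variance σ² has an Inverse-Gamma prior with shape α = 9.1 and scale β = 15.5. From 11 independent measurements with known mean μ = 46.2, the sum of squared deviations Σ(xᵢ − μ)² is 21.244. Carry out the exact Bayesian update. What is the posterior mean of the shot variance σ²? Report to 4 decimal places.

With known mean μ and an Inverse-Gamma(α, β) prior on σ², the Normal likelihood is conjugate: posterior is Inv-Gamma(α + n/2, β + Σ(xᵢ−μ)²/2).
Posterior: Inv-Gamma(9.1 + 11/2, 15.5 + 21.244/2) = Inv-Gamma(14.60, 26.1220).
E[σ²|data] = β/(α−1) = 26.1220/13.60 = 1.9207.

1.9207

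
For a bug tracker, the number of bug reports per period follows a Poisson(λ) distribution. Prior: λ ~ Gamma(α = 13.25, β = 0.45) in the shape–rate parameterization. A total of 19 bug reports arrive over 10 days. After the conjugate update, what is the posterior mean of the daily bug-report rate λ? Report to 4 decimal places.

3.0861

With a Gamma(shape α, rate β) prior, the Poisson likelihood is conjugate: the posterior is Gamma(α + ΣXᵢ, β + n).
Posterior: Gamma(α+S, β+n) = Gamma(13.25+19, 0.45+10) = Gamma(32.25, 10.45).
Posterior mean = α/β = 32.25/10.45 = 3.0861.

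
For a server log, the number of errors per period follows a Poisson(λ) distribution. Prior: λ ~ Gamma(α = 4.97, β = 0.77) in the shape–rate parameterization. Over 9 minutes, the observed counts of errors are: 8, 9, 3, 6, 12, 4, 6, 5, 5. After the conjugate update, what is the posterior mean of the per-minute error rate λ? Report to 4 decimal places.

With a Gamma(shape α, rate β) prior, the Poisson likelihood is conjugate: the posterior is Gamma(α + ΣXᵢ, β + n).
Sum of counts S = 58 over n = 9 minutes.
Posterior: Gamma(α+S, β+n) = Gamma(4.97+58, 0.77+9) = Gamma(62.97, 9.77).
Posterior mean = α/β = 62.97/9.77 = 6.4452.

6.4452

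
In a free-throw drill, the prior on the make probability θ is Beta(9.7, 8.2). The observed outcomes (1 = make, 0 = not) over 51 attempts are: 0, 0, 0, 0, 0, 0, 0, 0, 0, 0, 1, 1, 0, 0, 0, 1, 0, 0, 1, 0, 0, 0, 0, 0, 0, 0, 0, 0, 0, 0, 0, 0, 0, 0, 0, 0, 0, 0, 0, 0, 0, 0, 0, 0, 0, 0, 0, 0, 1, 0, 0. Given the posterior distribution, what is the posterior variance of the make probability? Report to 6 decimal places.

0.002401

The Beta prior is conjugate to a Binomial/Bernoulli likelihood; the update adds successes to α and failures to β.
Posterior: Beta(α+k, β+n−k) = Beta(9.7+5, 8.2+46) = Beta(14.7, 54.2).
Var = αβ/((α+β)²(α+β+1)) = 14.7·54.2/(68.9²·69.9) = 0.002401.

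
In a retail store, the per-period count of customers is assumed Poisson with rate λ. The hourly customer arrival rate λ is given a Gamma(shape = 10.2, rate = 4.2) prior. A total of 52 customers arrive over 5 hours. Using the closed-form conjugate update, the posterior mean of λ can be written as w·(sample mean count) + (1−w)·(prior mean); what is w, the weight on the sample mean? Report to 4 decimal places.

0.5435

With a Gamma(shape α, rate β) prior, the Poisson likelihood is conjugate: the posterior is Gamma(α + ΣXᵢ, β + n).
Posterior mean = (α₀+S)/(β₀+n) = [n/(β₀+n)]·(S/n) + [β₀/(β₀+n)]·(α₀/β₀), so only n and β₀ enter the weight.
Weight on data w = n/(β₀+n) = 5/(4.2+5) = 5/9.2 = 0.5435.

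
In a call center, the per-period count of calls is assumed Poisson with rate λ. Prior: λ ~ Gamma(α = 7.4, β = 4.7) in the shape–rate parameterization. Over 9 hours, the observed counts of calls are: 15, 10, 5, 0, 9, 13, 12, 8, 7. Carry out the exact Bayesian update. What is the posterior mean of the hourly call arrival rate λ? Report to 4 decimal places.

With a Gamma(shape α, rate β) prior, the Poisson likelihood is conjugate: the posterior is Gamma(α + ΣXᵢ, β + n).
Sum of counts S = 79 over n = 9 hours.
Posterior: Gamma(α+S, β+n) = Gamma(7.4+79, 4.7+9) = Gamma(86.4, 13.7).
Posterior mean = α/β = 86.4/13.7 = 6.3066.

6.3066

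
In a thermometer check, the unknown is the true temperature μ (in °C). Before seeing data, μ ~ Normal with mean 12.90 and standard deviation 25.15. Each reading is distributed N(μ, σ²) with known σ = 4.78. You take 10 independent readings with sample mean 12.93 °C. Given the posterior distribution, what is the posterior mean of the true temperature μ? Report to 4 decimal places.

For Normal data with known variance σ², a Normal(μ₀, σ₀²) prior on μ is conjugate. Posterior precision = 1/σ₀² + n/σ²; posterior mean is the precision-weighted average of μ₀ and x̄.
n·x̄ = 10·12.93 = 129.3.
σ₀² = 25.15² = 632.5225, σ² = 4.78² = 22.8484; σ² + n·σ₀² = 22.8484 + 10·632.5225 = 6348.0734.
Posterior mean = (μ₀/σ₀² + n·x̄/σ²)/(1/σ₀² + n/σ²) = (σ²·μ₀ + σ₀²·n·x̄)/(σ² + n·σ₀²) = (22.8484·12.90 + 632.5225·129.3)/6348.0734 = 82079.90361/6348.0734 = 12.9299.

12.9299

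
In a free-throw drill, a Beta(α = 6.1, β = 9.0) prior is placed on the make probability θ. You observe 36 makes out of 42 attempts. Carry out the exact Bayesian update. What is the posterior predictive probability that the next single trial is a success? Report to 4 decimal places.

The Beta prior is conjugate to a Binomial/Bernoulli likelihood; the update adds successes to α and failures to β.
Posterior: Beta(α+k, β+n−k) = Beta(6.1+36, 9.0+6) = Beta(42.1, 15.0).
For a single future Bernoulli trial, P(success | data) = α/(α+β) = 0.7373.

0.7373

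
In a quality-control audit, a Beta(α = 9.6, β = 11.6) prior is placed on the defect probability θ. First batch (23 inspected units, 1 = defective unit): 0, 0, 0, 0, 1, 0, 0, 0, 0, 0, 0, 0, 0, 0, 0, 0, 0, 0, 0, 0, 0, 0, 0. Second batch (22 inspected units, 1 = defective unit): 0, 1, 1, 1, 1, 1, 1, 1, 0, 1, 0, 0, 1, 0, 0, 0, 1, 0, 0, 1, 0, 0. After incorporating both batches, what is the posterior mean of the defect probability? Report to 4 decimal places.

The Beta prior is conjugate to a Binomial/Bernoulli likelihood; the update adds successes to α and failures to β.
After batch 1: Beta(9.6+1, 11.6+22) = Beta(10.6, 33.6).
After batch 2: Beta(10.6+11, 33.6+11) = Beta(21.6, 44.6).
Posterior mean = α/(α+β) = 21.6/66.2 = 0.3263.

0.3263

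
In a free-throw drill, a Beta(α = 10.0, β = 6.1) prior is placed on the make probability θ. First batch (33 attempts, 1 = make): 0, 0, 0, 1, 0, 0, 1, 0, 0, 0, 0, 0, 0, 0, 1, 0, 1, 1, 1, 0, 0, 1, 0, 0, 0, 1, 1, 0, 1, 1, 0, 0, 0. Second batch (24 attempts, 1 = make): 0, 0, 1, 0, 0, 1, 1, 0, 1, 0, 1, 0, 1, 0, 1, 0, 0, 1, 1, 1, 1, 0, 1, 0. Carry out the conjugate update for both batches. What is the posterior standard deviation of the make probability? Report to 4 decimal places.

The Beta prior is conjugate to a Binomial/Bernoulli likelihood; the update adds successes to α and failures to β.
After batch 1: Beta(10.0+11, 6.1+22) = Beta(21.0, 28.1).
After batch 2: Beta(21.0+12, 28.1+12) = Beta(33.0, 40.1).
Var = αβ/((α+β)²(α+β+1)) = 33.0·40.1/(73.1²·74.1) = 0.00334199; SD = √0.00334199 = 0.0578.

0.0578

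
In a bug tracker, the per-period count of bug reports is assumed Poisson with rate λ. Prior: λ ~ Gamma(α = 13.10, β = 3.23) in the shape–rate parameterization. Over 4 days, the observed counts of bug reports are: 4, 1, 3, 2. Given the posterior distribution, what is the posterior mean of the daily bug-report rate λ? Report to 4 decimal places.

With a Gamma(shape α, rate β) prior, the Poisson likelihood is conjugate: the posterior is Gamma(α + ΣXᵢ, β + n).
Sum of counts S = 10 over n = 4 days.
Posterior: Gamma(α+S, β+n) = Gamma(13.10+10, 3.23+4) = Gamma(23.10, 7.23).
Posterior mean = α/β = 23.10/7.23 = 3.1950.

3.1950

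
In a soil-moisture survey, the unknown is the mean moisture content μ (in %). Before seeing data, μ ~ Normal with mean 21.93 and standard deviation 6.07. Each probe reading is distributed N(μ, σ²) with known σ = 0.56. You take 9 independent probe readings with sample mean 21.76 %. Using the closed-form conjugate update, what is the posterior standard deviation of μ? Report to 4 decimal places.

For Normal data with known variance σ², a Normal(μ₀, σ₀²) prior on μ is conjugate. Posterior precision = 1/σ₀² + n/σ²; posterior mean is the precision-weighted average of μ₀ and x̄.
σ₀² = 6.07² = 36.8449, σ² = 0.56² = 0.3136; σ² + n·σ₀² = 0.3136 + 9·36.8449 = 331.9177.
Posterior precision = 1/σ₀² + n/σ² = 1/36.8449 + 9/0.3136 = (σ² + n·σ₀²)/(σ₀²σ²) = 331.9177/(36.8449·0.3136); posterior variance σₙ² = σ₀²σ²/(σ² + n·σ₀²) = 36.8449·0.3136/331.9177 = 0.034812.
Posterior SD = √σₙ² = √(36.8449·0.3136/331.9177) = 0.1866.

0.1866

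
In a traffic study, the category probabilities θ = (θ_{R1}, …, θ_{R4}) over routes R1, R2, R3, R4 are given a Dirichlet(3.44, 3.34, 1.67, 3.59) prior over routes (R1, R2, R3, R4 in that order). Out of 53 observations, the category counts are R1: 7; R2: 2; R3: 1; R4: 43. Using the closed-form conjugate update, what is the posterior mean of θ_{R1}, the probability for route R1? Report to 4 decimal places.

0.1605

The Dirichlet prior is conjugate to the Multinomial likelihood: each posterior αⱼ = prior αⱼ + observed count nⱼ.
Posterior concentration: (10.44, 5.34, 2.67, 46.59), total = 65.04.
E[θ_{R1}|data] = α_{R1}/Σα = 10.44/65.04 = 0.1605.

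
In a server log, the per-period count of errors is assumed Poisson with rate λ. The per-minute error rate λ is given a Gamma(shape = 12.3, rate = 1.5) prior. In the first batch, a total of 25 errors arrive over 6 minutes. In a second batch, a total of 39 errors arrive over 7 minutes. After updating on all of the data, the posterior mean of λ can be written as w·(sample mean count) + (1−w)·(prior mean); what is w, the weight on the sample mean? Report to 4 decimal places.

With a Gamma(shape α, rate β) prior, the Poisson likelihood is conjugate: the posterior is Gamma(α + ΣXᵢ, β + n).
Total number of minutes: n = 6 + 7 = 13.
Posterior mean = (α₀+S)/(β₀+n) = [n/(β₀+n)]·(S/n) + [β₀/(β₀+n)]·(α₀/β₀), so only n and β₀ enter the weight.
Weight on data w = n/(β₀+n) = 13/(1.5+13) = 13/14.5 = 0.8966.

0.8966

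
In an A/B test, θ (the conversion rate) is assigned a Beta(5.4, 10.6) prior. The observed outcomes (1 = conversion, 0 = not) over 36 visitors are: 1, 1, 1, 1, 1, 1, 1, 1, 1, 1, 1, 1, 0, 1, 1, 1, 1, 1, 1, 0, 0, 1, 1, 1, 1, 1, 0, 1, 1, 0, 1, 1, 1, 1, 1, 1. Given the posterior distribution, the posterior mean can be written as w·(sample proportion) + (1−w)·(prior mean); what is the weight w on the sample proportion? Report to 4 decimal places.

The Beta prior is conjugate to a Binomial/Bernoulli likelihood; the update adds successes to α and failures to β.
Posterior mean = (α₀+k)/(α₀+β₀+n) = [n/(α₀+β₀+n)]·(k/n) + [(α₀+β₀)/(α₀+β₀+n)]·α₀/(α₀+β₀), so only n and the prior enter the weight.
The weight on the data is w = n/(α₀+β₀+n) = 36/(5.4+10.6+36) = 36/52.0 = 0.6923.

0.6923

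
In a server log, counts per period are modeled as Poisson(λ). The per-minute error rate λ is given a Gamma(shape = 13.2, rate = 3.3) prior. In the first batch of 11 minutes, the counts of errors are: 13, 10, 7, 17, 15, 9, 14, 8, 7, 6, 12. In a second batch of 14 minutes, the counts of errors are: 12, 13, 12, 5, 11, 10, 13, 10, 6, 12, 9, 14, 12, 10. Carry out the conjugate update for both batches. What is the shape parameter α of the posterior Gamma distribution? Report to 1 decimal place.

280.2

With a Gamma(shape α, rate β) prior, the Poisson likelihood is conjugate: the posterior is Gamma(α + ΣXᵢ, β + n).
Batch 1: sum of counts S = 118 over n = 11 minutes.
After batch 1: Gamma(α+S, β+n) = Gamma(13.2+118, 3.3+11) = Gamma(131.2, 14.3).
Batch 2: sum of counts S = 149 over n = 14 minutes.
After batch 2: Gamma(α+S, β+n) = Gamma(131.2+149, 14.3+14) = Gamma(280.2, 28.3).
Posterior α = 280.2.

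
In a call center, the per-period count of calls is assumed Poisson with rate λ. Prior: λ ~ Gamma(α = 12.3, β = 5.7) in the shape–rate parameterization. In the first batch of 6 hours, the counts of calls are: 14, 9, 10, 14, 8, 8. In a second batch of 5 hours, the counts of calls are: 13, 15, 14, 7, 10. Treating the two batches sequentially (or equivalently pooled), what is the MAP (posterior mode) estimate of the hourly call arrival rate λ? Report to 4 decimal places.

With a Gamma(shape α, rate β) prior, the Poisson likelihood is conjugate: the posterior is Gamma(α + ΣXᵢ, β + n).
Batch 1: sum of counts S = 63 over n = 6 hours.
After batch 1: Gamma(α+S, β+n) = Gamma(12.3+63, 5.7+6) = Gamma(75.3, 11.7).
Batch 2: sum of counts S = 59 over n = 5 hours.
After batch 2: Gamma(α+S, β+n) = Gamma(75.3+59, 11.7+5) = Gamma(134.3, 16.7).
Mode of Gamma(α,β) for α≥1 is (α−1)/β = 133.3/16.7 = 7.9820.

7.9820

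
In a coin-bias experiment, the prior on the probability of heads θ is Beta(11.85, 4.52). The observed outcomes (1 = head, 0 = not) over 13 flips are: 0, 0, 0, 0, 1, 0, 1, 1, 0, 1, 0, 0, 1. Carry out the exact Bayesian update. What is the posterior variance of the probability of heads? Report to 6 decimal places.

The Beta prior is conjugate to a Binomial/Bernoulli likelihood; the update adds successes to α and failures to β.
Posterior: Beta(α+k, β+n−k) = Beta(11.85+5, 4.52+8) = Beta(16.85, 12.52).
Var = αβ/((α+β)²(α+β+1)) = 16.85·12.52/(29.37²·30.37) = 0.008053.

0.008053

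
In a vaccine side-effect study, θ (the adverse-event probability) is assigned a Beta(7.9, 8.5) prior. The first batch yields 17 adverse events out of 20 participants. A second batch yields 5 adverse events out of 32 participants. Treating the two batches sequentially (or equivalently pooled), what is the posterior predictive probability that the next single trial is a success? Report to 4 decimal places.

The Beta prior is conjugate to a Binomial/Bernoulli likelihood; the update adds successes to α and failures to β.
After batch 1: Beta(7.9+17, 8.5+3) = Beta(24.9, 11.5).
After batch 2: Beta(24.9+5, 11.5+27) = Beta(29.9, 38.5).
For a single future Bernoulli trial, P(success | data) = α/(α+β) = 0.4371.

0.4371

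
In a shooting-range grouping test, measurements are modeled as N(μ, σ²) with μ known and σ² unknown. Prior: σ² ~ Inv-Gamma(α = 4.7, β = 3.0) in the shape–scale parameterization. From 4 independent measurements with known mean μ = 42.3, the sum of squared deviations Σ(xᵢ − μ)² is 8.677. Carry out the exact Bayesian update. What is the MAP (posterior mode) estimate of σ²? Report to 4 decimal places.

With known mean μ and an Inverse-Gamma(α, β) prior on σ², the Normal likelihood is conjugate: posterior is Inv-Gamma(α + n/2, β + Σ(xᵢ−μ)²/2).
Posterior: Inv-Gamma(4.7 + 4/2, 3.0 + 8.677/2) = Inv-Gamma(6.70, 7.3385).
Mode = β/(α+1) = 7.3385/7.70 = 0.9531.

0.9531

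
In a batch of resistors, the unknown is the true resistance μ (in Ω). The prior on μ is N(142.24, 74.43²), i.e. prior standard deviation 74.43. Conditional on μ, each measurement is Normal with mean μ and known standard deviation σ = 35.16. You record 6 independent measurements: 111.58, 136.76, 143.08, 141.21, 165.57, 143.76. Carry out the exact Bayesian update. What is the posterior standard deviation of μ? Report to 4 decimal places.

For Normal data with known variance σ², a Normal(μ₀, σ₀²) prior on μ is conjugate. Posterior precision = 1/σ₀² + n/σ²; posterior mean is the precision-weighted average of μ₀ and x̄.
σ₀² = 74.43² = 5539.8249, σ² = 35.16² = 1236.2256; σ² + n·σ₀² = 1236.2256 + 6·5539.8249 = 34475.175.
Posterior precision = 1/σ₀² + n/σ² = 1/5539.8249 + 6/1236.2256 = (σ² + n·σ₀²)/(σ₀²σ²) = 34475.175/(5539.8249·1236.2256); posterior variance σₙ² = σ₀²σ²/(σ² + n·σ₀²) = 5539.8249·1236.2256/34475.175 = 198.649415.
Posterior SD = √σₙ² = √(5539.8249·1236.2256/34475.175) = 14.0943.

14.0943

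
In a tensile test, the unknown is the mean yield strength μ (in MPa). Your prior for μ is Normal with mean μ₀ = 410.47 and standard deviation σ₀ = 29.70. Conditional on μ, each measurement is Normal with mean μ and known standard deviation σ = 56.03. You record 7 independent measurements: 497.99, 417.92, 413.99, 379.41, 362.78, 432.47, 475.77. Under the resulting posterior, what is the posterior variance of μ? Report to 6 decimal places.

297.316036

For Normal data with known variance σ², a Normal(μ₀, σ₀²) prior on μ is conjugate. Posterior precision = 1/σ₀² + n/σ²; posterior mean is the precision-weighted average of μ₀ and x̄.
σ₀² = 29.70² = 882.09, σ² = 56.03² = 3139.3609; σ² + n·σ₀² = 3139.3609 + 7·882.09 = 9313.9909.
Posterior precision = 1/σ₀² + n/σ² = 1/882.09 + 7/3139.3609 = (σ² + n·σ₀²)/(σ₀²σ²) = 9313.9909/(882.09·3139.3609); posterior variance σₙ² = σ₀²σ²/(σ² + n·σ₀²) = 882.09·3139.3609/9313.9909 = 297.316036.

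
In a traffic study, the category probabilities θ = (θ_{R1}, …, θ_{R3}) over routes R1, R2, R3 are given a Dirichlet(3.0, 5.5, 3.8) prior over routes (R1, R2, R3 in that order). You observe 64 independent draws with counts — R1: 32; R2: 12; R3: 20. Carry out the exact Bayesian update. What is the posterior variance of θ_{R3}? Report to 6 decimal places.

The Dirichlet prior is conjugate to the Multinomial likelihood: each posterior αⱼ = prior αⱼ + observed count nⱼ.
Posterior concentration: (35.0, 17.5, 23.8), total = 76.3.
Var[θ_j] = α_j(Σα−α_j)/((Σα)²(Σα+1)) = 23.8·52.5/(76.3²·77.3) = 0.002777.

0.002777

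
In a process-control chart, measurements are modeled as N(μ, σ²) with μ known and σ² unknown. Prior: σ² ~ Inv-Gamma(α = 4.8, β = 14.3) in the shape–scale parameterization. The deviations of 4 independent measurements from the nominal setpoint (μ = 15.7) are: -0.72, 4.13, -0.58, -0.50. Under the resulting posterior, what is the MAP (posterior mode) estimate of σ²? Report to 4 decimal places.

With known mean μ and an Inverse-Gamma(α, β) prior on σ², the Normal likelihood is conjugate: posterior is Inv-Gamma(α + n/2, β + Σ(xᵢ−μ)²/2).
Σ(xᵢ−μ)² = (-0.72)² + (4.13)² + (-0.58)² + (-0.50)² = 18.1617.
Posterior: Inv-Gamma(4.8 + 4/2, 14.3 + 18.1617/2) = Inv-Gamma(6.80, 23.38085).
Mode = β/(α+1) = 23.38085/7.80 = 2.9975.

2.9975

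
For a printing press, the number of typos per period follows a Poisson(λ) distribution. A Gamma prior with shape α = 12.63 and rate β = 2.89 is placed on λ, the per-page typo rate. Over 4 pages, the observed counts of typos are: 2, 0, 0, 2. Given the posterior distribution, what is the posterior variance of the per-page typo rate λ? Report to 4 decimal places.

0.3503

With a Gamma(shape α, rate β) prior, the Poisson likelihood is conjugate: the posterior is Gamma(α + ΣXᵢ, β + n).
Sum of counts S = 4 over n = 4 pages.
Posterior: Gamma(α+S, β+n) = Gamma(12.63+4, 2.89+4) = Gamma(16.63, 6.89).
Var = α/β² = 16.63/6.89² = 0.3503.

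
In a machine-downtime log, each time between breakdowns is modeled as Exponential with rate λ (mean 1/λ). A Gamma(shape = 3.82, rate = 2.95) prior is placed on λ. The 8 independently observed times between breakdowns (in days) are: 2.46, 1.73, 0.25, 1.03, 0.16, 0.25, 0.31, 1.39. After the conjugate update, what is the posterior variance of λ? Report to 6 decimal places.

0.106601

With a Gamma(shape α, rate β) prior on the exponential rate λ, the posterior after n observations with total T = Σxᵢ is Gamma(α+n, β+T).
Sum of observations T = 7.58 days; n = 8.
Posterior: Gamma(3.82+8, 2.95+7.58) = Gamma(11.82, 10.53).
Var = α/β² = 0.106601.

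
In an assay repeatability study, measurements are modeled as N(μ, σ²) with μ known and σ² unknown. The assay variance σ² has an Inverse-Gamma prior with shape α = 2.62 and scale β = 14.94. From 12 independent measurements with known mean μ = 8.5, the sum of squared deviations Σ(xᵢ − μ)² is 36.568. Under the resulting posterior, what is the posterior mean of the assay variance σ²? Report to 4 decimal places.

With known mean μ and an Inverse-Gamma(α, β) prior on σ², the Normal likelihood is conjugate: posterior is Inv-Gamma(α + n/2, β + Σ(xᵢ−μ)²/2).
Posterior: Inv-Gamma(2.62 + 12/2, 14.94 + 36.568/2) = Inv-Gamma(8.62, 33.2240).
E[σ²|data] = β/(α−1) = 33.2240/7.62 = 4.3601.

4.3601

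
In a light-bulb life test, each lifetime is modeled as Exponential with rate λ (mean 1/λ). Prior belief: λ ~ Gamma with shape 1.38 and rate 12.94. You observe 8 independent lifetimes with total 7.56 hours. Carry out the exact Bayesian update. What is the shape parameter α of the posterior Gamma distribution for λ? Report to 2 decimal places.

9.38

With a Gamma(shape α, rate β) prior on the exponential rate λ, the posterior after n observations with total T = Σxᵢ is Gamma(α+n, β+T).
Posterior: Gamma(1.38+8, 12.94+7.56) = Gamma(9.38, 20.50).
Posterior α = 9.38.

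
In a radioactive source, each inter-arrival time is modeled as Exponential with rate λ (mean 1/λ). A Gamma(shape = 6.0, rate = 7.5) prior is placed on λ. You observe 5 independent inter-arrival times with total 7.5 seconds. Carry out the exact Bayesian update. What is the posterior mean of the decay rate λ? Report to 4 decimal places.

With a Gamma(shape α, rate β) prior on the exponential rate λ, the posterior after n observations with total T = Σxᵢ is Gamma(α+n, β+T).
Posterior: Gamma(6.0+5, 7.5+7.5) = Gamma(11.0, 15.0).
Posterior mean of λ = α/β = 11.0/15.0 = 0.7333.

0.7333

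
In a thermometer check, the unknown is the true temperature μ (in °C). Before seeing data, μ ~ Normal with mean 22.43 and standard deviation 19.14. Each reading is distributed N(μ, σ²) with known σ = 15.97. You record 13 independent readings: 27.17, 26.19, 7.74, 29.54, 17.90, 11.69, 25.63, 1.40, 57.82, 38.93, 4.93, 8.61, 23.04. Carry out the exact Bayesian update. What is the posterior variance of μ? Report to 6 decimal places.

For Normal data with known variance σ², a Normal(μ₀, σ₀²) prior on μ is conjugate. Posterior precision = 1/σ₀² + n/σ²; posterior mean is the precision-weighted average of μ₀ and x̄.
σ₀² = 19.14² = 366.3396, σ² = 15.97² = 255.0409; σ² + n·σ₀² = 255.0409 + 13·366.3396 = 5017.4557.
Posterior precision = 1/σ₀² + n/σ² = 1/366.3396 + 13/255.0409 = (σ² + n·σ₀²)/(σ₀²σ²) = 5017.4557/(366.3396·255.0409); posterior variance σₙ² = σ₀²σ²/(σ² + n·σ₀²) = 366.3396·255.0409/5017.4557 = 18.621307.

18.621307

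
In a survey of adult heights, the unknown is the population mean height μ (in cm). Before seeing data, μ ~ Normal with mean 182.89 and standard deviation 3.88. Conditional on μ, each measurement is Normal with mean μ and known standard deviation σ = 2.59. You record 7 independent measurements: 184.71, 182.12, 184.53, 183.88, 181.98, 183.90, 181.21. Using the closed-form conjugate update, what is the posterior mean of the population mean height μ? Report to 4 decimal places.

For Normal data with known variance σ², a Normal(μ₀, σ₀²) prior on μ is conjugate. Posterior precision = 1/σ₀² + n/σ²; posterior mean is the precision-weighted average of μ₀ and x̄.
Σxᵢ = 184.71 + 182.12 + 184.53 + 183.88 + 181.98 + 183.90 + 181.21 = 1282.33, so n·x̄ = 1282.33.
σ₀² = 3.88² = 15.0544, σ² = 2.59² = 6.7081; σ² + n·σ₀² = 6.7081 + 7·15.0544 = 112.0889.
Posterior mean = (μ₀/σ₀² + n·x̄/σ²)/(1/σ₀² + n/σ²) = (σ²·μ₀ + σ₀²·n·x̄)/(σ² + n·σ₀²) = (6.7081·182.89 + 15.0544·1282.33)/112.0889 = 20531.553161/112.0889 = 183.1720.

183.1720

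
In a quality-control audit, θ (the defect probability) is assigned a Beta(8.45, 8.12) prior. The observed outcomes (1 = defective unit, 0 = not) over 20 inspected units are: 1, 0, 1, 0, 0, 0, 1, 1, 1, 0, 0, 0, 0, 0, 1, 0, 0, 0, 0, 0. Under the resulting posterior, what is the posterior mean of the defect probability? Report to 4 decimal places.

The Beta prior is conjugate to a Binomial/Bernoulli likelihood; the update adds successes to α and failures to β.
Posterior: Beta(α+k, β+n−k) = Beta(8.45+6, 8.12+14) = Beta(14.45, 22.12).
Posterior mean = α/(α+β) = 14.45/36.57 = 0.3951.

0.3951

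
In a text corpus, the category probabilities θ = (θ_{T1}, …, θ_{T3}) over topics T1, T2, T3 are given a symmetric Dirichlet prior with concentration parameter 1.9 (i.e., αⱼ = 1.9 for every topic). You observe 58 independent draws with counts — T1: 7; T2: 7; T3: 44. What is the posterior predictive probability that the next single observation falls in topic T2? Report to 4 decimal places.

The Dirichlet prior is conjugate to the Multinomial likelihood: each posterior αⱼ = prior αⱼ + observed count nⱼ.
Posterior concentration: (8.9, 8.9, 45.9), total = 63.7.
P(next = T2 | data) = α_{T2}/Σα = 0.1397.

0.1397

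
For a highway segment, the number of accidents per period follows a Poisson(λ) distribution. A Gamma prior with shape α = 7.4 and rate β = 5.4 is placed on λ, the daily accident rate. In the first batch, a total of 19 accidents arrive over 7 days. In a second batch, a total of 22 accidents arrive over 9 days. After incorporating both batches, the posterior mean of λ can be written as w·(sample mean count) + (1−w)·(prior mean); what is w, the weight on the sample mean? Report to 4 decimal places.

0.7477

With a Gamma(shape α, rate β) prior, the Poisson likelihood is conjugate: the posterior is Gamma(α + ΣXᵢ, β + n).
Total number of days: n = 7 + 9 = 16.
Posterior mean = (α₀+S)/(β₀+n) = [n/(β₀+n)]·(S/n) + [β₀/(β₀+n)]·(α₀/β₀), so only n and β₀ enter the weight.
Weight on data w = n/(β₀+n) = 16/(5.4+16) = 16/21.4 = 0.7477.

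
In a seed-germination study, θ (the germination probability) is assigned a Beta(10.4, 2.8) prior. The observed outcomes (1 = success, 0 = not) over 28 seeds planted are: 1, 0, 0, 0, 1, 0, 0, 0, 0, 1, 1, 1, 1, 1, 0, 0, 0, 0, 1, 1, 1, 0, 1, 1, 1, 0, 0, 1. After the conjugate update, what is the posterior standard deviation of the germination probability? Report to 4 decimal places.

0.0756

The Beta prior is conjugate to a Binomial/Bernoulli likelihood; the update adds successes to α and failures to β.
Posterior: Beta(α+k, β+n−k) = Beta(10.4+14, 2.8+14) = Beta(24.4, 16.8).
Var = αβ/((α+β)²(α+β+1)) = 24.4·16.8/(41.2²·42.2) = 0.00572258; SD = √0.00572258 = 0.0756.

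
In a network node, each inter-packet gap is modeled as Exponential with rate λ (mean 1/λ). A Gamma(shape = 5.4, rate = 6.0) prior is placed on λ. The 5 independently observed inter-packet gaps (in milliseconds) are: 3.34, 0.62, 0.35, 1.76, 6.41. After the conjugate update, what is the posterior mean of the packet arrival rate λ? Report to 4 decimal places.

0.5628

With a Gamma(shape α, rate β) prior on the exponential rate λ, the posterior after n observations with total T = Σxᵢ is Gamma(α+n, β+T).
Sum of observations T = 12.48 milliseconds; n = 5.
Posterior: Gamma(5.4+5, 6.0+12.48) = Gamma(10.4, 18.48).
Posterior mean of λ = α/β = 10.4/18.48 = 0.5628.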